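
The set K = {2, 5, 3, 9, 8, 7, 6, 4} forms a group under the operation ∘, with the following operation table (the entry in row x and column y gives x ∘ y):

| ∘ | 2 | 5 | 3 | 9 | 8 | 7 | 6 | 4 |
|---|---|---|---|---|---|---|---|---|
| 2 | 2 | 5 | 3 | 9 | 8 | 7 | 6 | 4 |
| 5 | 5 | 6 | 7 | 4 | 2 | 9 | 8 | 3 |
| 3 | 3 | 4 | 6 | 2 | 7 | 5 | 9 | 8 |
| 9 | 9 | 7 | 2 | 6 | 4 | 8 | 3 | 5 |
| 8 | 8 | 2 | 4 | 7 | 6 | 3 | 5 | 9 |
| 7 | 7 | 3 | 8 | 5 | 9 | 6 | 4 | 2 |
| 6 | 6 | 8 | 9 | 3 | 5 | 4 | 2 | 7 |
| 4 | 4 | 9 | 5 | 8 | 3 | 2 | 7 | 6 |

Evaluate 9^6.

6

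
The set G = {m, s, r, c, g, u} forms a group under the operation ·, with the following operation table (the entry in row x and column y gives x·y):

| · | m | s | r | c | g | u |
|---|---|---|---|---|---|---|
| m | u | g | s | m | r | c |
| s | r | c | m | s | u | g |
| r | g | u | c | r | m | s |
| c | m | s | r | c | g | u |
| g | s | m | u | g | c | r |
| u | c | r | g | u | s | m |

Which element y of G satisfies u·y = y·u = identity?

m

First locate the identity: row c matches the header, so c is the identity.
Scan row u for c: u·m = c. Hence u^(-1) = m.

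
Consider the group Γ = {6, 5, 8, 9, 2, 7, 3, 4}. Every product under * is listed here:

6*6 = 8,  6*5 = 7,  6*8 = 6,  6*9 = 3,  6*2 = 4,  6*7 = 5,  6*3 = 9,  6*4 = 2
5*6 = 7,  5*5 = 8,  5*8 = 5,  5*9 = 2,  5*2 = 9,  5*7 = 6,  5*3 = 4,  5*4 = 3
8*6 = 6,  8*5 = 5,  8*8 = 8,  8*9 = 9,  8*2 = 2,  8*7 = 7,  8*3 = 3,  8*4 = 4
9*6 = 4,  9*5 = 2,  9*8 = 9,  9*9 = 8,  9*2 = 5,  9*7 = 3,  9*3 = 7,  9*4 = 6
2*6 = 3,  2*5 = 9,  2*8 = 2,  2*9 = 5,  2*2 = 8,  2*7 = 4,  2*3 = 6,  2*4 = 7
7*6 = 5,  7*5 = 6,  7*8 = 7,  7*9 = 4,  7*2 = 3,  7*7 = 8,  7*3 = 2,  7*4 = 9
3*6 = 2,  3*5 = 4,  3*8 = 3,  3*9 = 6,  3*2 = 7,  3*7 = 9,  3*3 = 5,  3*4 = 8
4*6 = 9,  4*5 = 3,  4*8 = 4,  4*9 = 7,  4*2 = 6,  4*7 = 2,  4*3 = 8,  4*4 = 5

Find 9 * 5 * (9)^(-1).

5

The identity is 8. In row 9, the entry 8 sits in column 9, so 9^(-1) = 9.
9 * 5 = 2
2 * 9 = 5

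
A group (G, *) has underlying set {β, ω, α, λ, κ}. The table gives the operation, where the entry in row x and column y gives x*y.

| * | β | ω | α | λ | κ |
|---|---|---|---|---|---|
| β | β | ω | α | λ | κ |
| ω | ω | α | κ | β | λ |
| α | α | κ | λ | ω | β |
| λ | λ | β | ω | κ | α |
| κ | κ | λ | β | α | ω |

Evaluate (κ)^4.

κ^1 = κ
κ^2 = κ*κ = ω
κ^3 = ω*κ = λ
κ^4 = λ*κ = α

α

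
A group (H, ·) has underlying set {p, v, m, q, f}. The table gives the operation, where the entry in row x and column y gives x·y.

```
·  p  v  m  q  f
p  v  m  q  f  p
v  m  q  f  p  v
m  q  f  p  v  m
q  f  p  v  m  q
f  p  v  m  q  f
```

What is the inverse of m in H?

First locate the identity: row f matches the header, so f is the identity.
Scan row m for f: m·v = f. Hence m^(-1) = v.
(Structurally, H here is isomorphic to the cyclic group Z_5.)

v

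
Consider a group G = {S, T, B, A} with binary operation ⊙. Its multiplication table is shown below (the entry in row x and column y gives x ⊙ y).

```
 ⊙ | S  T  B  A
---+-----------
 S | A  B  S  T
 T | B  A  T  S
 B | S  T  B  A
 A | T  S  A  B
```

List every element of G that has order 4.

Identity is B. Compute the order of each non-identity element by repeated multiplication:
  S: S → A → T → B  (order 4)
  T: T → A → S → B  (order 4)
  A: A → B  (order 2)
Elements of order 4: {S, T}.

{S, T}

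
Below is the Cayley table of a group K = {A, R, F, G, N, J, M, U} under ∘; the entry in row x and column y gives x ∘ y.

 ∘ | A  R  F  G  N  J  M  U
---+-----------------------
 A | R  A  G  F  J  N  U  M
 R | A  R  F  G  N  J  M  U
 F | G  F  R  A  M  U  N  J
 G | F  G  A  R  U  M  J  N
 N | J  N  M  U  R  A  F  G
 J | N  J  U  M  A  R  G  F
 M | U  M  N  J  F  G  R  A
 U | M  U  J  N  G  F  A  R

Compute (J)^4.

R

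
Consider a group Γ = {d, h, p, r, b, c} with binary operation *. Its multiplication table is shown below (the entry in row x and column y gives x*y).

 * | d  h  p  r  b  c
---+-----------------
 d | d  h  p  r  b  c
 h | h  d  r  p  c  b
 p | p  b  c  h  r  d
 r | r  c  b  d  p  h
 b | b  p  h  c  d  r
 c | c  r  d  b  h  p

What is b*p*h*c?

b*p = h
h*h = d
d*c = c
(Structurally, Γ here is isomorphic to the symmetric group S_3.)

c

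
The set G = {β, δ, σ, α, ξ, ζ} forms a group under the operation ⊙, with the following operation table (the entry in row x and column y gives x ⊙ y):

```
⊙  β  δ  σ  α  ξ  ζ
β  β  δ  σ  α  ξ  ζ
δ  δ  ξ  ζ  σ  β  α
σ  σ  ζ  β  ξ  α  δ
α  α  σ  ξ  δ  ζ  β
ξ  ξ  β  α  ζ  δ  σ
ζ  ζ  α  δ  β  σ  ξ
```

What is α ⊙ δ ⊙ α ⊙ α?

α ⊙ δ = σ
σ ⊙ α = ξ
ξ ⊙ α = ζ
(Structurally, G here is isomorphic to the cyclic group Z_6.)

ζ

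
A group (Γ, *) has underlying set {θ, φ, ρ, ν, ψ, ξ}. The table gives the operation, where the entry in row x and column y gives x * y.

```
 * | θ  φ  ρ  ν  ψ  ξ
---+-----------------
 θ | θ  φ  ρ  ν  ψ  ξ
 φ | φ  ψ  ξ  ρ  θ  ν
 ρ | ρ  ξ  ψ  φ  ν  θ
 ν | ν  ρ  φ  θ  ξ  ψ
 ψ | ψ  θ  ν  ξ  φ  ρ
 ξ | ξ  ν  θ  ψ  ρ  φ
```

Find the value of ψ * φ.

θ

Read row ψ, column φ: ψ * φ = θ.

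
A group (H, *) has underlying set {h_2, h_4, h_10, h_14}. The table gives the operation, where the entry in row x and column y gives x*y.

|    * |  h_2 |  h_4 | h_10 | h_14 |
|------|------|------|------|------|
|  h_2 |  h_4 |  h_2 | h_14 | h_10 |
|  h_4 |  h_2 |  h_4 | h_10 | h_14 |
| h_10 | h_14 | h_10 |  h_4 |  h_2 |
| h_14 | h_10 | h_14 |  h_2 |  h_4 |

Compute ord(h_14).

The identity element is h_4 (its row matches the header).
h_14^1 = h_14
h_14^2 = h_14*h_14 = h_4
The first power of h_14 equal to the identity is h_14^2, so ord(h_14) = 2.

2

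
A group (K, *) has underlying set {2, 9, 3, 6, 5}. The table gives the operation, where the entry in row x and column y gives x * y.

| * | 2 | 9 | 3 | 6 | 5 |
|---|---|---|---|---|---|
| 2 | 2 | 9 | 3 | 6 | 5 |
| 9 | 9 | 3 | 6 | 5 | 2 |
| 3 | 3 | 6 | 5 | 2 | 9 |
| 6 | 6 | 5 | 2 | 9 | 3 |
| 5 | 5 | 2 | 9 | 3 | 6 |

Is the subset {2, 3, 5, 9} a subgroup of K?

3 * 9 = 6, which is not in {2, 3, 5, 9}.
The subset is not closed under *, so it is not a subgroup.

No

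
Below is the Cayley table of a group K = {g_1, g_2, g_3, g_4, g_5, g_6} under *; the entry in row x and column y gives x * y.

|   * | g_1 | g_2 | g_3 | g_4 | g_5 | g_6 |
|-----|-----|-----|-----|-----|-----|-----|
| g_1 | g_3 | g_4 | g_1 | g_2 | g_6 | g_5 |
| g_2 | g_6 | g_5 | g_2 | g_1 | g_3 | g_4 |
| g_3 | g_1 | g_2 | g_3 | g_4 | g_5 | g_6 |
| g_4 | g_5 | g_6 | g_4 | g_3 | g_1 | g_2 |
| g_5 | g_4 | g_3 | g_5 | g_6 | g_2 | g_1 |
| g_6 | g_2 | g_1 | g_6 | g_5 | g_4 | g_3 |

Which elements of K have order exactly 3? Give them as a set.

Identity is g_3. Compute the order of each non-identity element by repeated multiplication:
  g_1: g_1 → g_3  (order 2)
  g_2: g_2 → g_5 → g_3  (order 3)
  g_4: g_4 → g_3  (order 2)
  g_5: g_5 → g_2 → g_3  (order 3)
  g_6: g_6 → g_3  (order 2)
Elements of order 3: {g_2, g_5}.

{g_2, g_5}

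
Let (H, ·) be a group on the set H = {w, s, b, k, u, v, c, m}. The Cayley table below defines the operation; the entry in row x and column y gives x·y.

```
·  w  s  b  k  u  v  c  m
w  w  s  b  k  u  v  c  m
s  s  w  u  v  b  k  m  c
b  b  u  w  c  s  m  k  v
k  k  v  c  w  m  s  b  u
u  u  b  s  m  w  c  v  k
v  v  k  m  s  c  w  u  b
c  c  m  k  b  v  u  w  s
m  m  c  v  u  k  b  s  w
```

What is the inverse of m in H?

m

First locate the identity: row w matches the header, so w is the identity.
Scan row m for w: m·m = w. Hence m^(-1) = m.
(Structurally, H here is isomorphic to the elementary abelian group (Z_2)^3.)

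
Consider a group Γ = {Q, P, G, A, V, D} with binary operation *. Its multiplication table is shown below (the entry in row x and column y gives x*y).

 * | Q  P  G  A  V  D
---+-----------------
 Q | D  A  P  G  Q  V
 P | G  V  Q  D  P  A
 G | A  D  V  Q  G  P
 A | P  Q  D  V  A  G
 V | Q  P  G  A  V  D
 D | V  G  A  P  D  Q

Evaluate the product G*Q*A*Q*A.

G

G*Q = A
A*A = V
V*Q = Q
Q*A = G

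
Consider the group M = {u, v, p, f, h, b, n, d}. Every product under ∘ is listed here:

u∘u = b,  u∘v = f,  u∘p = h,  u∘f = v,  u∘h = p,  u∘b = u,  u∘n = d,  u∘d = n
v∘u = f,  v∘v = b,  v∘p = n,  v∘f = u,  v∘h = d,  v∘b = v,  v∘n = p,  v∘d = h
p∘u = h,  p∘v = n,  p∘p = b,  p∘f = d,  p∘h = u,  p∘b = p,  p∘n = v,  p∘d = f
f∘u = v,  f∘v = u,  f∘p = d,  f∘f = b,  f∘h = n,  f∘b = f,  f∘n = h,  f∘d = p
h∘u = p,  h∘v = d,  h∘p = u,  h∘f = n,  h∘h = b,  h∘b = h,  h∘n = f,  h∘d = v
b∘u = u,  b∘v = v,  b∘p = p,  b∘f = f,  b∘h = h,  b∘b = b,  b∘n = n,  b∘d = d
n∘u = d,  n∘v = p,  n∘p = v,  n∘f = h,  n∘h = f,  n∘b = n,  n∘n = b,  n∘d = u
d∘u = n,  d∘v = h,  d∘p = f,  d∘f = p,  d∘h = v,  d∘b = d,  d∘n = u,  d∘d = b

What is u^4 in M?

u^1 = u
u^2 = u ∘ u = b
u^3 = b ∘ u = u
u^4 = u ∘ u = b

b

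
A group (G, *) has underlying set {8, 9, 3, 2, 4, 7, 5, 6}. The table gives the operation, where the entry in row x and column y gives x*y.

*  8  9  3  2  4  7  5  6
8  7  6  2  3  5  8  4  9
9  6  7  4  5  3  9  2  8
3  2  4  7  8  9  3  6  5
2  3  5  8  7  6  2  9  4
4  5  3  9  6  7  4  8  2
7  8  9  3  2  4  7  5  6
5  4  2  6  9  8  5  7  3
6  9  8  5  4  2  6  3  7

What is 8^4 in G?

8^1 = 8
8^2 = 8*8 = 7
8^3 = 7*8 = 8
8^4 = 8*8 = 7

7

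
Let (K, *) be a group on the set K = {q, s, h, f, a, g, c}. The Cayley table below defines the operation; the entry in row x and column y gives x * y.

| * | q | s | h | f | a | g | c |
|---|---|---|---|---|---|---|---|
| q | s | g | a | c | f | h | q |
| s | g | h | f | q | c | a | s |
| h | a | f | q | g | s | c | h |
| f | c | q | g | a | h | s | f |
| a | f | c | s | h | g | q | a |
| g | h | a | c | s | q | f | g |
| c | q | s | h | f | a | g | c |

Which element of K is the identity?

c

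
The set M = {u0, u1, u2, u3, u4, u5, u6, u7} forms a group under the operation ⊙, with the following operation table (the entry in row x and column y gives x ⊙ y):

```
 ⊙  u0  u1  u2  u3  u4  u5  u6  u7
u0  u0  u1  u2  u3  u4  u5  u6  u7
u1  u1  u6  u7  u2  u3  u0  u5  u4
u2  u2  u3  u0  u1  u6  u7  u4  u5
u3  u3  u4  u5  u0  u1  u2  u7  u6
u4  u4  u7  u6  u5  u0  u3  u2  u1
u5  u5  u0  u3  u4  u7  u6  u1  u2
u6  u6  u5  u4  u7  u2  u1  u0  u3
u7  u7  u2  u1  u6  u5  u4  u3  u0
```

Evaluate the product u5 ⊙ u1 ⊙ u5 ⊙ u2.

u5 ⊙ u1 = u0
u0 ⊙ u5 = u5
u5 ⊙ u2 = u3
(Structurally, M here is isomorphic to the dihedral group D_4.)

u3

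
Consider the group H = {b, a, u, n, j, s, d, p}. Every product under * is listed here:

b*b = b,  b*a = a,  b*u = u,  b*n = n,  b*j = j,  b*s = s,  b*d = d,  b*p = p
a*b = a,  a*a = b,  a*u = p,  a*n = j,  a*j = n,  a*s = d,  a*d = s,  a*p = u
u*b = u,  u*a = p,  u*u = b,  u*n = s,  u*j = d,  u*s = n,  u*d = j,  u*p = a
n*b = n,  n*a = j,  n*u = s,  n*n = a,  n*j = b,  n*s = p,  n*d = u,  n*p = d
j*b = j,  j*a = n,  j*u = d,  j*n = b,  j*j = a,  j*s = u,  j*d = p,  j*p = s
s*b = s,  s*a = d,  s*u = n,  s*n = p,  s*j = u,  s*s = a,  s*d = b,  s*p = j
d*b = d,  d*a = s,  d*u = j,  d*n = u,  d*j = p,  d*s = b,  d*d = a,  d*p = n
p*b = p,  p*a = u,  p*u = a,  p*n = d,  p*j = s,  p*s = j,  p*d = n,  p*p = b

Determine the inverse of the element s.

d

First locate the identity: row b matches the header, so b is the identity.
Scan row s for b: s*d = b. Hence s^(-1) = d.
(Structurally, H here is isomorphic to Z_2 x Z_4.)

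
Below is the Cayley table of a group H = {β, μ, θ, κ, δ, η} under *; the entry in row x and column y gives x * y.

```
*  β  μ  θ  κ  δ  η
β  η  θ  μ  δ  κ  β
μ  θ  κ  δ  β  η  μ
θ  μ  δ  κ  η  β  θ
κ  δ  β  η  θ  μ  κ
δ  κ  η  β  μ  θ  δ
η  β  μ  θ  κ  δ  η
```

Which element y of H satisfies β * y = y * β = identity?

First locate the identity: row η matches the header, so η is the identity.
Scan row β for η: β * β = η. Hence β^(-1) = β.

β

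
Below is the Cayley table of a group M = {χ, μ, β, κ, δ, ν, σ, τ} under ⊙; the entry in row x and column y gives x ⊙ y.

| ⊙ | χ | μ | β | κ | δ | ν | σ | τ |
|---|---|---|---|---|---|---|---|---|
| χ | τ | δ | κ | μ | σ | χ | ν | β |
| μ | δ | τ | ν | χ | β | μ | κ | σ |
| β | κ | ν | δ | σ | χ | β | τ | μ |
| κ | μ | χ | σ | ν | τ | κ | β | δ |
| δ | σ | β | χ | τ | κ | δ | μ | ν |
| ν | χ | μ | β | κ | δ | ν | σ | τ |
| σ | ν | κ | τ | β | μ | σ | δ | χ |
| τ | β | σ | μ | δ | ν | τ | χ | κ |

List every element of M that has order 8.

Identity is ν. Compute the order of each non-identity element by repeated multiplication:
  χ: χ → τ → β → κ → μ → δ → σ → ν  (order 8)
  μ: μ → τ → σ → κ → χ → δ → β → ν  (order 8)
  β: β → δ → χ → κ → σ → τ → μ → ν  (order 8)
  κ: κ → ν  (order 2)
  δ: δ → κ → τ → ν  (order 4)
  σ: σ → δ → μ → κ → β → τ → χ → ν  (order 8)
  τ: τ → κ → δ → ν  (order 4)
Elements of order 8: {β, μ, σ, χ}.
(Structurally, M here is isomorphic to the cyclic group Z_8.)

{β, μ, σ, χ}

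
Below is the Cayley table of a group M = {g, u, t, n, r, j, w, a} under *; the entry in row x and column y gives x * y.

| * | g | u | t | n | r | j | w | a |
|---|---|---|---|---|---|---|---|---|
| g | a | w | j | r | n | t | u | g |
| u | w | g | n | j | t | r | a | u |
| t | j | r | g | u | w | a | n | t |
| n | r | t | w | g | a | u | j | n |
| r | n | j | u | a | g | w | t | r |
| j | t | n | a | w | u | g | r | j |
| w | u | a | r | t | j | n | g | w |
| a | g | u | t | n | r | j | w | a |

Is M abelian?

No

r * j = w but j * r = u.
Since r and j do not commute, M is not abelian.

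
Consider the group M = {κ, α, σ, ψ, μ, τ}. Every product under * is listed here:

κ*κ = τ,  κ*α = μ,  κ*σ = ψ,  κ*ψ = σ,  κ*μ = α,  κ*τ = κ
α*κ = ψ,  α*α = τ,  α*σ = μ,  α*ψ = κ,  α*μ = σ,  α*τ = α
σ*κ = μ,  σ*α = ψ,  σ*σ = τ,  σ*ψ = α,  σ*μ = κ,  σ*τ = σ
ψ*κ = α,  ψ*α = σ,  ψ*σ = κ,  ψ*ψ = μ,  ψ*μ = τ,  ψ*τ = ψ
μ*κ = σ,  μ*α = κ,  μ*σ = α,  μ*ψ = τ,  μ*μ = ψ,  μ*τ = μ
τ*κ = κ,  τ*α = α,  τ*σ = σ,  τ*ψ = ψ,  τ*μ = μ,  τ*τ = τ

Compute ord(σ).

2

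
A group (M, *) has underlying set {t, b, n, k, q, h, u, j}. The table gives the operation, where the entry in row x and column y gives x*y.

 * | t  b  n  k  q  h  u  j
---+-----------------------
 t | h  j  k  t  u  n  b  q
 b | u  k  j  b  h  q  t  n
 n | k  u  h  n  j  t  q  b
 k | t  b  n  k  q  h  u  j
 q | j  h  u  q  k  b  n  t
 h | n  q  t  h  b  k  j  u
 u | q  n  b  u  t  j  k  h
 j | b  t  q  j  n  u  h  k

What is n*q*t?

b

n*q = j
j*t = b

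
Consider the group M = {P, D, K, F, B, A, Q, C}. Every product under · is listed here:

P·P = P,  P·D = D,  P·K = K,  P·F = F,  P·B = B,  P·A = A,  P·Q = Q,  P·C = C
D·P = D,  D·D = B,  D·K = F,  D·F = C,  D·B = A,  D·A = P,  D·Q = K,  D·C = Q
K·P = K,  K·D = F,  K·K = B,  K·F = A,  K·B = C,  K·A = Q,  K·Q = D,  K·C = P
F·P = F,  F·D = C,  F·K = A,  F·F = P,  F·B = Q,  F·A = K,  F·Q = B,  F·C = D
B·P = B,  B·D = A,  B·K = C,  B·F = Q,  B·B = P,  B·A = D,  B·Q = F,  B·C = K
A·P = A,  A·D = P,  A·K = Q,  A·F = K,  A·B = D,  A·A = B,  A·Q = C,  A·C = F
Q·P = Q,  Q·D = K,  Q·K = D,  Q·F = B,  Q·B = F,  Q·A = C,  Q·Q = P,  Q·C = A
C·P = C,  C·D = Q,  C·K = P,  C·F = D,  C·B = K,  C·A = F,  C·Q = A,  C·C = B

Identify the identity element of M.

P

The identity e satisfies e·x = x for all x, so its row in the table reproduces the column headers.
Row P reads: P, D, K, F, B, A, Q, C — exactly the header order. So P is the identity.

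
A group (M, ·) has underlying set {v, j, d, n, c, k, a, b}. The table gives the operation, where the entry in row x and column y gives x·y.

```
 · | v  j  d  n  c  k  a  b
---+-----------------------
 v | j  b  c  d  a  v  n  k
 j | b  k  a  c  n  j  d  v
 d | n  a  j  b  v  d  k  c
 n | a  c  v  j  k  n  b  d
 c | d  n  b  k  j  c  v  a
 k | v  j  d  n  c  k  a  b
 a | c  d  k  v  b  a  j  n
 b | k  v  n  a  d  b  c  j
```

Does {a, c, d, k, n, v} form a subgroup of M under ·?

n·n = j, which is not in {a, c, d, k, n, v}.
The subset is not closed under ·, so it is not a subgroup.
(Structurally, M here is isomorphic to the quaternion group Q_8.)

No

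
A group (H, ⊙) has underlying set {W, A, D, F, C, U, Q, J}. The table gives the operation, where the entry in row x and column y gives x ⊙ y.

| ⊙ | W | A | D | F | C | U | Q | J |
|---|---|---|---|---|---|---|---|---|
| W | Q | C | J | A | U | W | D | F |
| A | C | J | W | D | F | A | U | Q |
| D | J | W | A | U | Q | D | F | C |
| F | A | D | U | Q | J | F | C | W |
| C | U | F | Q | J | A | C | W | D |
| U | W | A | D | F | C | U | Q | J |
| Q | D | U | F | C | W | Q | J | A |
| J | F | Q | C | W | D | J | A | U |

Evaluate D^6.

D^1 = D
D^2 = D ⊙ D = A
D^3 = A ⊙ D = W
D^4 = W ⊙ D = J
D^5 = J ⊙ D = C
D^6 = C ⊙ D = Q

Q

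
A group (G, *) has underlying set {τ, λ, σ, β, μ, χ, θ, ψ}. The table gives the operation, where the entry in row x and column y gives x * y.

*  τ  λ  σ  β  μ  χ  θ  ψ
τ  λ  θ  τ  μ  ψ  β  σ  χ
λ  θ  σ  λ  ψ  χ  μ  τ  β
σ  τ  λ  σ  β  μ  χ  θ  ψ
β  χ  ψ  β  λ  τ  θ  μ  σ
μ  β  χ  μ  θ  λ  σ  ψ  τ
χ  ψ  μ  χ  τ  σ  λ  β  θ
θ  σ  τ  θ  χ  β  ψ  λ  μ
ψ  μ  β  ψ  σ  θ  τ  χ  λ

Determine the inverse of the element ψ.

First locate the identity: row σ matches the header, so σ is the identity.
Scan row ψ for σ: ψ * β = σ. Hence ψ^(-1) = β.

β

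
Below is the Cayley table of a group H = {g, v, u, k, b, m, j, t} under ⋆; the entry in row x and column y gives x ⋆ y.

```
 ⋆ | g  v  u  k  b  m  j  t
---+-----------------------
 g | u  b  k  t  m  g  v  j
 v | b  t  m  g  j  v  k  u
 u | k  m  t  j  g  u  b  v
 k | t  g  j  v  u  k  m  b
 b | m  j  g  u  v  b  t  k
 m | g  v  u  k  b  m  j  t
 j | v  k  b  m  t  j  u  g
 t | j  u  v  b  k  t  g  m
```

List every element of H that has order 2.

{t}

Identity is m. Compute the order of each non-identity element by repeated multiplication:
  g: g → u → k → t → j → v → b → m  (order 8)
  v: v → t → u → m  (order 4)
  u: u → t → v → m  (order 4)
  k: k → v → g → t → b → u → j → m  (order 8)
  b: b → v → j → t → k → u → g → m  (order 8)
  j: j → u → b → t → g → v → k → m  (order 8)
  t: t → m  (order 2)
Elements of order 2: {t}.
(Structurally, H here is isomorphic to the cyclic group Z_8.)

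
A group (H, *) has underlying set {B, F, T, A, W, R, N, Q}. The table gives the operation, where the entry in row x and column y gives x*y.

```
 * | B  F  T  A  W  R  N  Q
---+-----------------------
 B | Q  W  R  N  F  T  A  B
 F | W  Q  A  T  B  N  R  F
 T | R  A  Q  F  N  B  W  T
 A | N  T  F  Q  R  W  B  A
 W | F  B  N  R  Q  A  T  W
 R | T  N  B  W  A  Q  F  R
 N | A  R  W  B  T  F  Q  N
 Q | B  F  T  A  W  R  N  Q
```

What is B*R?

Read row B, column R: B*R = T.
(Structurally, H here is isomorphic to the elementary abelian group (Z_2)^3.)

T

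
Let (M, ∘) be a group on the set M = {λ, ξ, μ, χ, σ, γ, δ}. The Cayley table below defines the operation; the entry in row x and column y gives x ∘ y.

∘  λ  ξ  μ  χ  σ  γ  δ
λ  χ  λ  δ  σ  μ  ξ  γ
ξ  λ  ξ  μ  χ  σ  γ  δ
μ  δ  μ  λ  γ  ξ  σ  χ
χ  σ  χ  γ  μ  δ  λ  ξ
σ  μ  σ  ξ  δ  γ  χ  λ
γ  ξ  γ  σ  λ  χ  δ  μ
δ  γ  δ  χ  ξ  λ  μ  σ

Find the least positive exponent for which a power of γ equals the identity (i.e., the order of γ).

7

The identity element is ξ (its row matches the header).
γ^1 = γ
γ^2 = γ ∘ γ = δ
γ^3 = δ ∘ γ = μ
γ^4 = μ ∘ γ = σ
γ^5 = σ ∘ γ = χ
γ^6 = χ ∘ γ = λ
γ^7 = λ ∘ γ = ξ
The first power of γ equal to the identity is γ^7, so ord(γ) = 7.
(Structurally, M here is isomorphic to the cyclic group Z_7.)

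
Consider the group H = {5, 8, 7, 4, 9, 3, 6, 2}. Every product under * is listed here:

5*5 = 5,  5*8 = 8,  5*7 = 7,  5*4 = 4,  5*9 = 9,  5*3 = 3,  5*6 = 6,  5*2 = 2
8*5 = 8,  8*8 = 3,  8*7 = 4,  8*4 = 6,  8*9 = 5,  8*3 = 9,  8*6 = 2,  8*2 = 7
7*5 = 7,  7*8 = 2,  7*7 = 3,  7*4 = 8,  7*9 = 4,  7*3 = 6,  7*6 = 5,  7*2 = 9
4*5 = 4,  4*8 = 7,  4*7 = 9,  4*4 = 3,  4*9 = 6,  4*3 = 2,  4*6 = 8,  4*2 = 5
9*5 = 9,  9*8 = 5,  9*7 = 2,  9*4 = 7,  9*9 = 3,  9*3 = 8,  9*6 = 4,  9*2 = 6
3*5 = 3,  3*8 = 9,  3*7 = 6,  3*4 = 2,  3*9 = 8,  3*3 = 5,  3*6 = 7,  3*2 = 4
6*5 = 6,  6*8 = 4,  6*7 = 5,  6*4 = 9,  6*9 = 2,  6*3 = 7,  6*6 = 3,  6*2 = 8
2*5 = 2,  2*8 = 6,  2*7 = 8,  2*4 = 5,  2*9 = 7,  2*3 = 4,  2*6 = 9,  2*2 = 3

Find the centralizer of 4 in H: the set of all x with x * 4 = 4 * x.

{2, 3, 4, 5}

Compare row 4 with column 4 entry by entry.
2 * 4 = 5 = 4 * 2, so 2 commutes with 4.
6 * 4 = 9 but 4 * 6 = 8, so 6 does not.
Collecting the elements that commute with 4: C(4) = {2, 3, 4, 5}.
(Structurally, H here is isomorphic to the quaternion group Q_8.)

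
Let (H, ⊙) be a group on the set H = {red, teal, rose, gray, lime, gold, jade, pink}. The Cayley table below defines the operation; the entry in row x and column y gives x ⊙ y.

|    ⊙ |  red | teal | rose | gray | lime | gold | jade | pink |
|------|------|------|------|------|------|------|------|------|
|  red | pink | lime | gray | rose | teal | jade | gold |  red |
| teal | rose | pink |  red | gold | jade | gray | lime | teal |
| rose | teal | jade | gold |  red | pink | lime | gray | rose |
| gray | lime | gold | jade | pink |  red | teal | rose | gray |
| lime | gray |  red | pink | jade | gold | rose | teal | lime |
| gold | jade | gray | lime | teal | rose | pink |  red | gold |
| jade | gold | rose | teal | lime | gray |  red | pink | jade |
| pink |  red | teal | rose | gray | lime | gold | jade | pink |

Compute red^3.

red^1 = red
red^2 = red ⊙ red = pink
red^3 = pink ⊙ red = red

red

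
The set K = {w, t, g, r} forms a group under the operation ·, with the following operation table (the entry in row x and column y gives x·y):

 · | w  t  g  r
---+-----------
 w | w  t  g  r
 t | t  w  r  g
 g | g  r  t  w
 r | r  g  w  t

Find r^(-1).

g

First locate the identity: row w matches the header, so w is the identity.
Scan row r for w: r·g = w. Hence r^(-1) = g.
(Structurally, K here is isomorphic to the cyclic group Z_4.)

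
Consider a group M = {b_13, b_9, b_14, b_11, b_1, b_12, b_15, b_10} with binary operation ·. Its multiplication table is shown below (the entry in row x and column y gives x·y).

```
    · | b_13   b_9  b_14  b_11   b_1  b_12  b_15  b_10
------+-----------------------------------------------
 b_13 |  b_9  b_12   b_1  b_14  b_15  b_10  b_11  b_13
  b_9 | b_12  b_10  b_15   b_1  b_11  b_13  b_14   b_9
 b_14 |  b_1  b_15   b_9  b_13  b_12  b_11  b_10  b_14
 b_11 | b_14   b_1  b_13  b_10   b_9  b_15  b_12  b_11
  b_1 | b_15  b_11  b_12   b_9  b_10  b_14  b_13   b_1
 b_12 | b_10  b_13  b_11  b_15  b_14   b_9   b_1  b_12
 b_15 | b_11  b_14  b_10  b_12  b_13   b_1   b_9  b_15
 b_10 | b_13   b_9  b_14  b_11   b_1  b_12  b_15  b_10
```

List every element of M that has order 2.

{b_1, b_11, b_9}

Identity is b_10. Compute the order of each non-identity element by repeated multiplication:
  b_13: b_13 → b_9 → b_12 → b_10  (order 4)
  b_9: b_9 → b_10  (order 2)
  b_14: b_14 → b_9 → b_15 → b_10  (order 4)
  b_11: b_11 → b_10  (order 2)
  b_1: b_1 → b_10  (order 2)
  b_12: b_12 → b_9 → b_13 → b_10  (order 4)
  b_15: b_15 → b_9 → b_14 → b_10  (order 4)
Elements of order 2: {b_1, b_11, b_9}.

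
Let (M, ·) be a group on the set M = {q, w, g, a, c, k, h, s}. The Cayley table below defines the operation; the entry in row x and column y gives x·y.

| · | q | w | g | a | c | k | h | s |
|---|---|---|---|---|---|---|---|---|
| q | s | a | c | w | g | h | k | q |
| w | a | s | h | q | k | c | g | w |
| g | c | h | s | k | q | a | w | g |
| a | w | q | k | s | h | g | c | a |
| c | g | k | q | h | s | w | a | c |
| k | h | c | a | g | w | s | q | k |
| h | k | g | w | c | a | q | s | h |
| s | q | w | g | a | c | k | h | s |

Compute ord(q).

2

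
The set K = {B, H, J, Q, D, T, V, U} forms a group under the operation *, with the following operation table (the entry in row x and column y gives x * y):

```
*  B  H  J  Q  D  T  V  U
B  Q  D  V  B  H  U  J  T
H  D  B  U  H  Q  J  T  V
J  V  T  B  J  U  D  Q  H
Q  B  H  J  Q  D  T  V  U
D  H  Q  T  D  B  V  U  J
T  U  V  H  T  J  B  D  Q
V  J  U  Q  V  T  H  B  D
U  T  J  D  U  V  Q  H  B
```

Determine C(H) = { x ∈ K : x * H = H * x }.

Compare row H with column H entry by entry.
D * H = Q = H * D, so D commutes with H.
T * H = V but H * T = J, so T does not.
Collecting the elements that commute with H: C(H) = {B, D, H, Q}.

{B, D, H, Q}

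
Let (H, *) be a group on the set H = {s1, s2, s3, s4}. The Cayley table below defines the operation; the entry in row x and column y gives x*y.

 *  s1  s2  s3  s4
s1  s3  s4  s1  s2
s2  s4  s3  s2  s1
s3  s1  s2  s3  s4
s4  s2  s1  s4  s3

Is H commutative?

Yes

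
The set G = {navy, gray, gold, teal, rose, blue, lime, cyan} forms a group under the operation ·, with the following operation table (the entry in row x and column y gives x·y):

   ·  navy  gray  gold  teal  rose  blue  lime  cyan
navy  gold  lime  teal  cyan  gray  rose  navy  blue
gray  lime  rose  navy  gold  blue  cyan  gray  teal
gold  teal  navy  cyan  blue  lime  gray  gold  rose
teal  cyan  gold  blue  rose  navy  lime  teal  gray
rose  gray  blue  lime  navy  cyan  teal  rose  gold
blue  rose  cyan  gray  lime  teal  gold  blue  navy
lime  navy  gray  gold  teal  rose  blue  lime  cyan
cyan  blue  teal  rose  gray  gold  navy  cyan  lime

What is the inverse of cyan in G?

First locate the identity: row lime matches the header, so lime is the identity.
Scan row cyan for lime: cyan·cyan = lime. Hence cyan^(-1) = cyan.
(Structurally, G here is isomorphic to the cyclic group Z_8.)

cyan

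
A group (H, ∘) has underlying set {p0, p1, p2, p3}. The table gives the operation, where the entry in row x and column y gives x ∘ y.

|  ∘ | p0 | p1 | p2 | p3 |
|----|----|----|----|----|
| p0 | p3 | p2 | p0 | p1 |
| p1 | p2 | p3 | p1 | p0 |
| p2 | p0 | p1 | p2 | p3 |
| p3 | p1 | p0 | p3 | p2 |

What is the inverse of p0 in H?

p1

First locate the identity: row p2 matches the header, so p2 is the identity.
Scan row p0 for p2: p0 ∘ p1 = p2. Hence p0^(-1) = p1.
(Structurally, H here is isomorphic to the cyclic group Z_4.)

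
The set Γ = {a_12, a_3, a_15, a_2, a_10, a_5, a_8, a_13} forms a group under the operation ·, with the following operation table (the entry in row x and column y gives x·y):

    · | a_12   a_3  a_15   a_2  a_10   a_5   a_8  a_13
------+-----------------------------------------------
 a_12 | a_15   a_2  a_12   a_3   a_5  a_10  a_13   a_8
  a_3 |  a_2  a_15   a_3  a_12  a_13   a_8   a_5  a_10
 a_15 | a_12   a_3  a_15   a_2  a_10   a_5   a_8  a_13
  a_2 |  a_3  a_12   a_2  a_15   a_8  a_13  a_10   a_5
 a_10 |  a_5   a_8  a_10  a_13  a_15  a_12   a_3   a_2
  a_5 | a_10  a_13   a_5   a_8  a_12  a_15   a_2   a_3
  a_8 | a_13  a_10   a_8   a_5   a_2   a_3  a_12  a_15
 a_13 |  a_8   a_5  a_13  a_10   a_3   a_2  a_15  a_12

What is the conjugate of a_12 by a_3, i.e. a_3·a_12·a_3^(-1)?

The identity is a_15. In row a_3, the entry a_15 sits in column a_3, so a_3^(-1) = a_3.
a_3·a_12 = a_2
a_2·a_3 = a_12

a_12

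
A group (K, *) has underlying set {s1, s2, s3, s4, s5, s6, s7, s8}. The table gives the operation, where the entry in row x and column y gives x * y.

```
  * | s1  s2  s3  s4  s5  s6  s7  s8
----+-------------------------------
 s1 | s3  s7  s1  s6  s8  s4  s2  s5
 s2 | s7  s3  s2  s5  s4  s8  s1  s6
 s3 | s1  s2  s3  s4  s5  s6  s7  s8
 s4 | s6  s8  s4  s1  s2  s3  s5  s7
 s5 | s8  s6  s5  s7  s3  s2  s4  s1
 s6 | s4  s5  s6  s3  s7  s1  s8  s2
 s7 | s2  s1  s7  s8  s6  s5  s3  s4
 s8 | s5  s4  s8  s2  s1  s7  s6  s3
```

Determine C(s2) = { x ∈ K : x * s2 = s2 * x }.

Compare row s2 with column s2 entry by entry.
s7 * s2 = s1 = s2 * s7, so s7 commutes with s2.
s4 * s2 = s8 but s2 * s4 = s5, so s4 does not.
Collecting the elements that commute with s2: C(s2) = {s1, s2, s3, s7}.

{s1, s2, s3, s7}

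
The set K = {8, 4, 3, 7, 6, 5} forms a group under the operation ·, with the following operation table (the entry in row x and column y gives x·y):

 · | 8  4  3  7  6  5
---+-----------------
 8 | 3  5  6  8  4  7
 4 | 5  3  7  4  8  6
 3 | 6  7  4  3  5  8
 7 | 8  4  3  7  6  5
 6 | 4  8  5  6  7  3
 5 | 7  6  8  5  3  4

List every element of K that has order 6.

{5, 8}

Identity is 7. Compute the order of each non-identity element by repeated multiplication:
  8: 8 → 3 → 6 → 4 → 5 → 7  (order 6)
  4: 4 → 3 → 7  (order 3)
  3: 3 → 4 → 7  (order 3)
  6: 6 → 7  (order 2)
  5: 5 → 4 → 6 → 3 → 8 → 7  (order 6)
Elements of order 6: {5, 8}.
(Structurally, K here is isomorphic to the cyclic group Z_6.)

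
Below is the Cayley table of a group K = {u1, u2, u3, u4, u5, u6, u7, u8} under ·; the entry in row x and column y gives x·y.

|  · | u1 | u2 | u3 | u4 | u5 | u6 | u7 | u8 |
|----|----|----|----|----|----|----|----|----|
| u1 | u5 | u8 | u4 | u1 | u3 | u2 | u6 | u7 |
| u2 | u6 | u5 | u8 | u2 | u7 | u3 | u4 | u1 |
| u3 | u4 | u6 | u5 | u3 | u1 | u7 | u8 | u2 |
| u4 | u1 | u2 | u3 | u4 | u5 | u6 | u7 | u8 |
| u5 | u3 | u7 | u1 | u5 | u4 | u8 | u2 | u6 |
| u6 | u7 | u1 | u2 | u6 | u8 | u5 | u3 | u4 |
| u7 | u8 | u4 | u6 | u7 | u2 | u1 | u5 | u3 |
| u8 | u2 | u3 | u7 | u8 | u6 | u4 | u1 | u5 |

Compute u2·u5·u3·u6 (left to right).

u5

u2·u5 = u7
u7·u3 = u6
u6·u6 = u5
(Structurally, K here is isomorphic to the quaternion group Q_8.)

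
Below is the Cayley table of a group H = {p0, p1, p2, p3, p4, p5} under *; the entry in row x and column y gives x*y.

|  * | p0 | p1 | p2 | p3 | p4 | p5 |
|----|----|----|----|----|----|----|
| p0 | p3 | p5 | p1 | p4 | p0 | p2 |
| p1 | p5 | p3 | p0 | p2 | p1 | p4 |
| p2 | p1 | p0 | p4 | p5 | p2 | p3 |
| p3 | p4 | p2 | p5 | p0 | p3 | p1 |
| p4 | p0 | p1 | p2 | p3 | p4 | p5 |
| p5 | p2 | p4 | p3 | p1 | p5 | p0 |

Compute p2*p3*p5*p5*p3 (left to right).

p5

p2*p3 = p5
p5*p5 = p0
p0*p5 = p2
p2*p3 = p5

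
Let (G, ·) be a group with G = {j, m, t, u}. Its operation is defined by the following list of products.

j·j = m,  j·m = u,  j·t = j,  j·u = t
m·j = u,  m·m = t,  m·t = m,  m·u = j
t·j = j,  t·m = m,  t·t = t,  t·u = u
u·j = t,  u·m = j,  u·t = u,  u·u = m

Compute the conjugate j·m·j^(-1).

The identity is t. In row j, the entry t sits in column u, so j^(-1) = u.
j·m = u
u·u = m
(Structurally, G here is isomorphic to the cyclic group Z_4.)

m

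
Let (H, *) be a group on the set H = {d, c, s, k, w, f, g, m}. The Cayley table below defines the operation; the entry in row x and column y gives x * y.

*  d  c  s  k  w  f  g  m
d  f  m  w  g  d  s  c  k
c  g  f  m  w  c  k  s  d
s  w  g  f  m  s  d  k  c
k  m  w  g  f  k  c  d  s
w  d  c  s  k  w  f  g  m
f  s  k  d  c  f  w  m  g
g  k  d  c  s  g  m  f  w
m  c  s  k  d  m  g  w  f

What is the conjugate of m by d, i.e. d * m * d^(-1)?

g

The identity is w. In row d, the entry w sits in column s, so d^(-1) = s.
d * m = k
k * s = g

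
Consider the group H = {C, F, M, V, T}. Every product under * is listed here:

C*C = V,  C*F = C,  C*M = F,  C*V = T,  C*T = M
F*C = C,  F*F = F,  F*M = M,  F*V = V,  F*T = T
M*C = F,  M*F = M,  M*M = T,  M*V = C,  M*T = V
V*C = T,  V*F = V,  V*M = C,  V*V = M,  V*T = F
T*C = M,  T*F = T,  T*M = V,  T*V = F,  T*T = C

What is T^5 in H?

F

T^1 = T
T^2 = T * T = C
T^3 = C * T = M
T^4 = M * T = V
T^5 = V * T = F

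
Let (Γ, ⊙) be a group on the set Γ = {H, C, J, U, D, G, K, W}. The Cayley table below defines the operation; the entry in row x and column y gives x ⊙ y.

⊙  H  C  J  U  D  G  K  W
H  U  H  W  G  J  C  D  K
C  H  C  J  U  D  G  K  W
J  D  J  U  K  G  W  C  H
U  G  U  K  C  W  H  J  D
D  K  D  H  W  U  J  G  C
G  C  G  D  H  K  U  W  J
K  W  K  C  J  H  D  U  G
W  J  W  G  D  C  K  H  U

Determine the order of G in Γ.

The identity element is C (its row matches the header).
G^1 = G
G^2 = G ⊙ G = U
G^3 = U ⊙ G = H
G^4 = H ⊙ G = C
The first power of G equal to the identity is G^4, so ord(G) = 4.
(Structurally, Γ here is isomorphic to the quaternion group Q_8.)

4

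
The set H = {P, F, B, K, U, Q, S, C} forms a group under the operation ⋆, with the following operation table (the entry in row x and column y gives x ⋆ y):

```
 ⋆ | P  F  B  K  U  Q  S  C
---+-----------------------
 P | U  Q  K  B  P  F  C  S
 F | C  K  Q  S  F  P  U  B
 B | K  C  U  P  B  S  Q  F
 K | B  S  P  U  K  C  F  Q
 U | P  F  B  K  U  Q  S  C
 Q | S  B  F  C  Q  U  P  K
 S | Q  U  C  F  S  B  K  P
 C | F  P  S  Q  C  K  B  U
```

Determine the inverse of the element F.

S

First locate the identity: row U matches the header, so U is the identity.
Scan row F for U: F ⋆ S = U. Hence F^(-1) = S.
(Structurally, H here is isomorphic to the dihedral group D_4.)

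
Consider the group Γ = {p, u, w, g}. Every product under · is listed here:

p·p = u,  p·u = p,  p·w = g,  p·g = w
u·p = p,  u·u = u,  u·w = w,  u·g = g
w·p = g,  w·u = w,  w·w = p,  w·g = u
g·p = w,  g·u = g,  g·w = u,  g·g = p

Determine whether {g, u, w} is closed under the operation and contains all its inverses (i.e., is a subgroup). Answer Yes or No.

g·g = p, which is not in {g, u, w}.
The subset is not closed under ·, so it is not a subgroup.

No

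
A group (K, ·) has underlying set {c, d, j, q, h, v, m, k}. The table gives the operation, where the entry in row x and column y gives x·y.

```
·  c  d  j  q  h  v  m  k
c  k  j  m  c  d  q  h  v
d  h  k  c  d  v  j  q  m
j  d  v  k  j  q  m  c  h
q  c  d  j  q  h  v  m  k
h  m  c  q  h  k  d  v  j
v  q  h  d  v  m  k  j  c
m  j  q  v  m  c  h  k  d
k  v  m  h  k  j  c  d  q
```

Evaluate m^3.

m^1 = m
m^2 = m·m = k
m^3 = k·m = d

d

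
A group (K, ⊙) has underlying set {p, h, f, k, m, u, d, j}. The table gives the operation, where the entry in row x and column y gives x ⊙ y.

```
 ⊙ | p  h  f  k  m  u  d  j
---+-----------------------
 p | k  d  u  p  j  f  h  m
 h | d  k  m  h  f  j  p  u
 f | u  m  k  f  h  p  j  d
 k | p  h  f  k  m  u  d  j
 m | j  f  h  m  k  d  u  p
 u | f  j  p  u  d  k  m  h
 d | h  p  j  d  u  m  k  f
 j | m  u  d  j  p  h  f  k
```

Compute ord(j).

The identity element is k (its row matches the header).
j^1 = j
j^2 = j ⊙ j = k
The first power of j equal to the identity is j^2, so ord(j) = 2.

2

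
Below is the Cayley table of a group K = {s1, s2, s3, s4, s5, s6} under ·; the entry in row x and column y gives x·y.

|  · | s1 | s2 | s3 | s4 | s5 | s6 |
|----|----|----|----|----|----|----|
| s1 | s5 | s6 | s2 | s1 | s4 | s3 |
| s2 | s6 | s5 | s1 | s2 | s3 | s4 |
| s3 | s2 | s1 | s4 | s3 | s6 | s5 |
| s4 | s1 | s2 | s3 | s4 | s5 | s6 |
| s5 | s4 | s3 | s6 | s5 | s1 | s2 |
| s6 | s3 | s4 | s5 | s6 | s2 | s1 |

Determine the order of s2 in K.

6

The identity element is s4 (its row matches the header).
s2^1 = s2
s2^2 = s2·s2 = s5
s2^3 = s5·s2 = s3
s2^4 = s3·s2 = s1
s2^5 = s1·s2 = s6
s2^6 = s6·s2 = s4
The first power of s2 equal to the identity is s2^6, so ord(s2) = 6.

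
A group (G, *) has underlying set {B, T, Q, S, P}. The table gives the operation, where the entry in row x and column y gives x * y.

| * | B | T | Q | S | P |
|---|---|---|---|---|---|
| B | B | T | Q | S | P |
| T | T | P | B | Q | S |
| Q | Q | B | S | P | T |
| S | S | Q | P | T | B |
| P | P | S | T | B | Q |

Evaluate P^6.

P

P^1 = P
P^2 = P * P = Q
P^3 = Q * P = T
P^4 = T * P = S
P^5 = S * P = B
P^6 = B * P = P
(Structurally, G here is isomorphic to the cyclic group Z_5.)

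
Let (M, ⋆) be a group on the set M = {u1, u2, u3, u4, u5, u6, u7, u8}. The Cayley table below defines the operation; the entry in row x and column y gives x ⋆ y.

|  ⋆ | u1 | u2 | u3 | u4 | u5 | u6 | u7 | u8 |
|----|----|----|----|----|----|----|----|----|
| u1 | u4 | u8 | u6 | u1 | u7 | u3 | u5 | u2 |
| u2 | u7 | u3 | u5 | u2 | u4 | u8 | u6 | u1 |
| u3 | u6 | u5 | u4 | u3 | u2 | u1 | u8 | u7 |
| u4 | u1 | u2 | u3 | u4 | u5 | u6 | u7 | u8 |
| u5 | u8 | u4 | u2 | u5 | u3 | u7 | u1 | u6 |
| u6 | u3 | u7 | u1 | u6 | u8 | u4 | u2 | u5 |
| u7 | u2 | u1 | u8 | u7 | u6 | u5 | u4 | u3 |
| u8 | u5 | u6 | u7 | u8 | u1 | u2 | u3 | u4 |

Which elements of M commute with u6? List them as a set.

Compare row u6 with column u6 entry by entry.
u1 ⋆ u6 = u3 = u6 ⋆ u1, so u1 commutes with u6.
u7 ⋆ u6 = u5 but u6 ⋆ u7 = u2, so u7 does not.
Collecting the elements that commute with u6: C(u6) = {u1, u3, u4, u6}.

{u1, u3, u4, u6}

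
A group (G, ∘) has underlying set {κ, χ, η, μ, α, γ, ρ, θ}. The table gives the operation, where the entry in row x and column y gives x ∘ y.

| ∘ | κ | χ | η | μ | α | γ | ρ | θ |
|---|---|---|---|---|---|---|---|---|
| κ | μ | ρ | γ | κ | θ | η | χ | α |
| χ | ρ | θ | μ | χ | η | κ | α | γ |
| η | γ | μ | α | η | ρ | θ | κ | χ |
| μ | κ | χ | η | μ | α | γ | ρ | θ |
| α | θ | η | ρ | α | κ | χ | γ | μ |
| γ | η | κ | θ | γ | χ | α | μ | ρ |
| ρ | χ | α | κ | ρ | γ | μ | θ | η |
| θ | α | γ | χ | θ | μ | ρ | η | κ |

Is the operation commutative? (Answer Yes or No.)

Yes

Check whether the table is symmetric across its main diagonal.
Every entry (row x, col y) equals the entry (row y, col x), so G is abelian.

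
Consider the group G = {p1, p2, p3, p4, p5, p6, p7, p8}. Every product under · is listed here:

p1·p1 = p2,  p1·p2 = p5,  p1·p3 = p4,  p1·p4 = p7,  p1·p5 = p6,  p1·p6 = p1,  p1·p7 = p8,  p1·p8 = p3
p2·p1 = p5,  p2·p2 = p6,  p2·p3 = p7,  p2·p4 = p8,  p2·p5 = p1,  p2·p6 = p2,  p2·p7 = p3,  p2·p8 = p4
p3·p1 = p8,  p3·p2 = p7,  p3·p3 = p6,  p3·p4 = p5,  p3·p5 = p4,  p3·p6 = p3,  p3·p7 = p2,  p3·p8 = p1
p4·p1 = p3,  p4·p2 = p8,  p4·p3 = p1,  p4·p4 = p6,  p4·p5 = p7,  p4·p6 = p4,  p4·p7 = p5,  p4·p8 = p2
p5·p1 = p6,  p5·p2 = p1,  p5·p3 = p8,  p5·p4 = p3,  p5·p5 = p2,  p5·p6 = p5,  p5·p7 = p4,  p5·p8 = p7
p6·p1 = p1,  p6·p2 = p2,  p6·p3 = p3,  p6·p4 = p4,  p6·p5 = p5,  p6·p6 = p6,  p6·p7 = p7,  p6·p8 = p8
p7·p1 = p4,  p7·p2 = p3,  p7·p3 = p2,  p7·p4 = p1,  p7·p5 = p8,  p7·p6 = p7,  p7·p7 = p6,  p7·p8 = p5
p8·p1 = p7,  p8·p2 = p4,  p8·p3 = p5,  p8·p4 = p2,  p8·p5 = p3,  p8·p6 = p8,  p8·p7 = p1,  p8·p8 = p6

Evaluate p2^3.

p2

p2^1 = p2
p2^2 = p2·p2 = p6
p2^3 = p6·p2 = p2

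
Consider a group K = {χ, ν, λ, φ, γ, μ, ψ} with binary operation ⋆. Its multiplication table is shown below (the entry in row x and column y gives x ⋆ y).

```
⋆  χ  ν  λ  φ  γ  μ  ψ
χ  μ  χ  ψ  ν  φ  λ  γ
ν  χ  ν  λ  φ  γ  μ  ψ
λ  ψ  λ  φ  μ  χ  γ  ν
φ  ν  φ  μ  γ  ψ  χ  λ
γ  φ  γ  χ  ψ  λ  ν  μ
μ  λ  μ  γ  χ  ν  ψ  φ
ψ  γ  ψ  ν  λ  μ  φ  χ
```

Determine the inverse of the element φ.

First locate the identity: row ν matches the header, so ν is the identity.
Scan row φ for ν: φ ⋆ χ = ν. Hence φ^(-1) = χ.

χ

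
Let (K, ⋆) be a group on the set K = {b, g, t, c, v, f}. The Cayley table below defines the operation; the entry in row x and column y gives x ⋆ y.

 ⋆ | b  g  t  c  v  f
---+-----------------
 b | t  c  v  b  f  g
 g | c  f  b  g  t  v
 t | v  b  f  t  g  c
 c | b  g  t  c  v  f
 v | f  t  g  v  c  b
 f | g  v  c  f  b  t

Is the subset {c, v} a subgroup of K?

{c, v} contains the identity c.
Checking products: every product of two elements of {c, v} (read from the table) lies in {c, v}, so the set is closed.
In a finite group, a nonempty closed subset is a subgroup. So {c, v} ≤ K.

Yes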